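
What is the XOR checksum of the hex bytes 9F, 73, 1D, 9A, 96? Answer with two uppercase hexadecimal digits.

XOR the bytes together:
  start with 0x9F
  0x9F ⊕ 0x73 = 0xEC
  0xEC ⊕ 0x1D = 0xF1
  0xF1 ⊕ 0x9A = 0x6B
  0x6B ⊕ 0x96 = 0xFD

FD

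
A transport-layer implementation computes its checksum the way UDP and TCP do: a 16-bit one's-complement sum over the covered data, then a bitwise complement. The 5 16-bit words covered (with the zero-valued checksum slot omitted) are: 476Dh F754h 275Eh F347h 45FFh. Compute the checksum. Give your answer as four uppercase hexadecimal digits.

One's-complement addition (fold any carry out of bit 15 back into bit 0):
  0x476D + 0xF754 = 0x13EC1 → wrap carry → 0x3EC2
  0x3EC2 + 0x275E = 0x06620
  0x6620 + 0xF347 = 0x15967 → wrap carry → 0x5968
  0x5968 + 0x45FF = 0x09F67
One's-complement sum = 0x9F67.
Checksum = ~0x9F67 & 0xFFFF = 0x6098.

6098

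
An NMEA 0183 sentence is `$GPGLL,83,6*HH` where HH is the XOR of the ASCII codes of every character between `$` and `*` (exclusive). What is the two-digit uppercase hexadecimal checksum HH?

6D

XOR the ASCII codes of the payload characters:
  'G' = 0x47 → acc = 0x47
  'P' = 0x50 → acc = 0x17
  'G' = 0x47 → acc = 0x50
  'L' = 0x4C → acc = 0x1C
  'L' = 0x4C → acc = 0x50
  ',' = 0x2C → acc = 0x7C
  '8' = 0x38 → acc = 0x44
  '3' = 0x33 → acc = 0x77
  ',' = 0x2C → acc = 0x5B
  '6' = 0x36 → acc = 0x6D
Checksum = 0x6D.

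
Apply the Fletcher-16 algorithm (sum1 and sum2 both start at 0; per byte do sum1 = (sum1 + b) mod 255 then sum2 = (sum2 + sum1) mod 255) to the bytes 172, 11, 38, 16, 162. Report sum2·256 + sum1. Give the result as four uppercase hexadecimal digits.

Running sums (mod 255):
  after byte 0 (172): sum1=172, sum2=172
  after byte 1 (11): sum1=183, sum2=100
  after byte 2 (38): sum1=221, sum2=66
  after byte 3 (16): sum1=237, sum2=48
  after byte 4 (162): sum1=144, sum2=192
Checksum = sum2·256 + sum1 = 192·256 + 144 = 49296 = 0xC090.

C090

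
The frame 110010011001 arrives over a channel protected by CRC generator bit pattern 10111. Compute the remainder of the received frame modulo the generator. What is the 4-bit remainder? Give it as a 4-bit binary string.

0000

Modulo-2 division of 110010011001 by 10111:
  pos 0: 11001 XOR 10111 = 01110
  pos 1: 11100 XOR 10111 = 01011
  pos 2: 10110 XOR 10111 = 00001
  pos 6: 11100 XOR 10111 = 01011
  pos 7: 10111 XOR 10111 = 00000
Remainder = 0000 (zero — the frame passes the CRC check).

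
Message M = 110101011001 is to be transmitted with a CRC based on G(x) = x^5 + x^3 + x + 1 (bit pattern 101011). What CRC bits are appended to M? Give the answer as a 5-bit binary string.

Append 5 zeros: 11010101100100000. Divide by 101011 (XOR where the leading bit is 1):
  pos 0: 110101 XOR 101011 = 011110
  pos 1: 111100 XOR 101011 = 010111
  pos 2: 101111 XOR 101011 = 000100
  pos 5: 100100 XOR 101011 = 001111
  pos 7: 111110 XOR 101011 = 010101
  pos 8: 101010 XOR 101011 = 000001
Remainder (last 5 bits) = 01000. This is the CRC / FCS.

01000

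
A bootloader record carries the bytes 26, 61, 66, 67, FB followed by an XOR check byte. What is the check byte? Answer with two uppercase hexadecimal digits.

BD

XOR the bytes together:
  start with 0x26
  0x26 ⊕ 0x61 = 0x47
  0x47 ⊕ 0x66 = 0x21
  0x21 ⊕ 0x67 = 0x46
  0x46 ⊕ 0xFB = 0xBD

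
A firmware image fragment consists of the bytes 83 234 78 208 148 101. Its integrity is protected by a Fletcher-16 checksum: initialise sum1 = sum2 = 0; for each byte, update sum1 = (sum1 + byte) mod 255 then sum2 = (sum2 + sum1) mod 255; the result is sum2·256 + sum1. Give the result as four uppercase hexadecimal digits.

C457

Running sums (mod 255):
  after byte 0 (83): sum1=83, sum2=83
  after byte 1 (234): sum1=62, sum2=145
  after byte 2 (78): sum1=140, sum2=30
  after byte 3 (208): sum1=93, sum2=123
  after byte 4 (148): sum1=241, sum2=109
  after byte 5 (101): sum1=87, sum2=196
Checksum = sum2·256 + sum1 = 196·256 + 87 = 50263 = 0xC457.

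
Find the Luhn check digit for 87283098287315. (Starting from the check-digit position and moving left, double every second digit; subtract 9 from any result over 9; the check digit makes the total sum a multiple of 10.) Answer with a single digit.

5

Partial digits right→left: 5 1 3 7 8 2 8 9 0 3 8 2 7 8
Double every second digit counting from the check-digit position (so the 1st, 3rd, 5th, ... of the partial from the right).
  doubled (with −9 where >9): 1 6 7 7 0 7 5 → sum 33
  kept as-is: 1 7 2 9 3 2 8 → sum 32
Total = 33 + 32 = 65.
Check digit = (10 − (65 mod 10)) mod 10 = 5.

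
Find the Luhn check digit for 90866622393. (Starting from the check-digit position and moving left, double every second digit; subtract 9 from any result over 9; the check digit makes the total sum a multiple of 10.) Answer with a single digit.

2

Partial digits right→left: 3 9 3 2 2 6 6 6 8 0 9
Double every second digit counting from the check-digit position (so the 1st, 3rd, 5th, ... of the partial from the right).
  doubled (with −9 where >9): 6 6 4 3 7 9 → sum 35
  kept as-is: 9 2 6 6 0 → sum 23
Total = 35 + 23 = 58.
Check digit = (10 − (58 mod 10)) mod 10 = 2.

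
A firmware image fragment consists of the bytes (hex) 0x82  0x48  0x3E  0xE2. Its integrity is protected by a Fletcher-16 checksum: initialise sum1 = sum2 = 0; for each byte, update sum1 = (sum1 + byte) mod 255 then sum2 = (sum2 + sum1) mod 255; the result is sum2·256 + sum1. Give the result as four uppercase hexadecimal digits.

42EB

Running sums (mod 255):
  after byte 0 (0x82): sum1=130, sum2=130
  after byte 1 (0x48): sum1=202, sum2=77
  after byte 2 (0x3E): sum1=9, sum2=86
  after byte 3 (0xE2): sum1=235, sum2=66
Checksum = sum2·256 + sum1 = 66·256 + 235 = 17131 = 0x42EB.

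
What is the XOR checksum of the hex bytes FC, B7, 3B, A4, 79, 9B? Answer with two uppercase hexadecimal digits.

36

XOR the bytes together:
  start with 0xFC
  0xFC ⊕ 0xB7 = 0x4B
  0x4B ⊕ 0x3B = 0x70
  0x70 ⊕ 0xA4 = 0xD4
  0xD4 ⊕ 0x79 = 0xAD
  0xAD ⊕ 0x9B = 0x36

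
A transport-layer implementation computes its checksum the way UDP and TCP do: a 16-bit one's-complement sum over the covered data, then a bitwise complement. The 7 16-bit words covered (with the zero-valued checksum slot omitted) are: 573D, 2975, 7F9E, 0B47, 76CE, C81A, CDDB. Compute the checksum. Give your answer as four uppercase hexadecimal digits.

E7A2

One's-complement addition (fold any carry out of bit 15 back into bit 0):
  0x573D + 0x2975 = 0x080B2
  0x80B2 + 0x7F9E = 0x10050 → wrap carry → 0x0051
  0x0051 + 0x0B47 = 0x00B98
  0x0B98 + 0x76CE = 0x08266
  0x8266 + 0xC81A = 0x14A80 → wrap carry → 0x4A81
  0x4A81 + 0xCDDB = 0x1185C → wrap carry → 0x185D
One's-complement sum = 0x185D.
Checksum = ~0x185D & 0xFFFF = 0xE7A2.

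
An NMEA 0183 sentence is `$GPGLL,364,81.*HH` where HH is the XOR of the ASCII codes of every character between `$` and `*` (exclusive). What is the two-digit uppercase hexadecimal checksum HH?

46

XOR the ASCII codes of the payload characters:
  'G' = 0x47 → acc = 0x47
  'P' = 0x50 → acc = 0x17
  'G' = 0x47 → acc = 0x50
  'L' = 0x4C → acc = 0x1C
  'L' = 0x4C → acc = 0x50
  ',' = 0x2C → acc = 0x7C
  '3' = 0x33 → acc = 0x4F
  '6' = 0x36 → acc = 0x79
  '4' = 0x34 → acc = 0x4D
  ',' = 0x2C → acc = 0x61
  '8' = 0x38 → acc = 0x59
  '1' = 0x31 → acc = 0x68
  '.' = 0x2E → acc = 0x46
Checksum = 0x46.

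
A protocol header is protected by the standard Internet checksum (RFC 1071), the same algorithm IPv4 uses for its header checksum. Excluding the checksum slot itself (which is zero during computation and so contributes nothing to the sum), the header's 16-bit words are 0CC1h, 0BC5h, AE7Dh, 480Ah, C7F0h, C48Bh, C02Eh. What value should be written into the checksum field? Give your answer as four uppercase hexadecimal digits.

A446

One's-complement addition (fold any carry out of bit 15 back into bit 0):
  0x0CC1 + 0x0BC5 = 0x01886
  0x1886 + 0xAE7D = 0x0C703
  0xC703 + 0x480A = 0x10F0D → wrap carry → 0x0F0E
  0x0F0E + 0xC7F0 = 0x0D6FE
  0xD6FE + 0xC48B = 0x19B89 → wrap carry → 0x9B8A
  0x9B8A + 0xC02E = 0x15BB8 → wrap carry → 0x5BB9
One's-complement sum = 0x5BB9.
Checksum = ~0x5BB9 & 0xFFFF = 0xA446.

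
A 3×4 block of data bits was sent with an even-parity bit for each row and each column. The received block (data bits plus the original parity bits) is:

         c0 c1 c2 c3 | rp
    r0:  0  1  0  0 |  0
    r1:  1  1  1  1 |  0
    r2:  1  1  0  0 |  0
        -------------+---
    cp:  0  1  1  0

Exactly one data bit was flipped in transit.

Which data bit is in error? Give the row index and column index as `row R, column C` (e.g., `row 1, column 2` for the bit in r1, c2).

row 0, column 3

Recompute each row's even parity and compare to rp:
  r0: data parity 1, sent rp 0 → mismatch
  r1: data parity 0, sent rp 0 → ok
  r2: data parity 0, sent rp 0 → ok
Recompute each column's even parity and compare to cp:
  c0: data parity 0, sent cp 0 → ok
  c1: data parity 1, sent cp 1 → ok
  c2: data parity 1, sent cp 1 → ok
  c3: data parity 1, sent cp 0 → mismatch
Exactly one row (r0) and one column (c3) fail → the flipped bit is at their intersection.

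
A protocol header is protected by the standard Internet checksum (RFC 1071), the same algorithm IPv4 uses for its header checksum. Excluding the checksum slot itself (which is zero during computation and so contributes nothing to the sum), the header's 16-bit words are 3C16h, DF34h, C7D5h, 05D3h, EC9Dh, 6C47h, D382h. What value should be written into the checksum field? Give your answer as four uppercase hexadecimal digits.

One's-complement addition (fold any carry out of bit 15 back into bit 0):
  0x3C16 + 0xDF34 = 0x11B4A → wrap carry → 0x1B4B
  0x1B4B + 0xC7D5 = 0x0E320
  0xE320 + 0x05D3 = 0x0E8F3
  0xE8F3 + 0xEC9D = 0x1D590 → wrap carry → 0xD591
  0xD591 + 0x6C47 = 0x141D8 → wrap carry → 0x41D9
  0x41D9 + 0xD382 = 0x1155B → wrap carry → 0x155C
One's-complement sum = 0x155C.
Checksum = ~0x155C & 0xFFFF = 0xEAA3.

EAA3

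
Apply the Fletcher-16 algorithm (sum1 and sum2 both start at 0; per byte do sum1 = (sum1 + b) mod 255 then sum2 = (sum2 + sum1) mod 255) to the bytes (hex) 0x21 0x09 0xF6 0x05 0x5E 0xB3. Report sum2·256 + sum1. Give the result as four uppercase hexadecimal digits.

4F38

Running sums (mod 255):
  after byte 0 (0x21): sum1=33, sum2=33
  after byte 1 (0x09): sum1=42, sum2=75
  after byte 2 (0xF6): sum1=33, sum2=108
  after byte 3 (0x05): sum1=38, sum2=146
  after byte 4 (0x5E): sum1=132, sum2=23
  after byte 5 (0xB3): sum1=56, sum2=79
Checksum = sum2·256 + sum1 = 79·256 + 56 = 20280 = 0x4F38.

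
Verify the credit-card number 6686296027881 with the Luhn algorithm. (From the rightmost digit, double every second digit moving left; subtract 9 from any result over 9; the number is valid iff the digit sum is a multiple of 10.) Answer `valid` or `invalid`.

valid

From the right, keep odd positions and double even positions (subtract 9 from any doubled value over 9):
  doubled (positions 2,4,...): 7 5 0 9 3 3 → sum 27
  kept (positions 1,3,...): 1 8 2 6 2 8 6 → sum 33
Total = 60.
60 mod 10 = 0, so the number is valid.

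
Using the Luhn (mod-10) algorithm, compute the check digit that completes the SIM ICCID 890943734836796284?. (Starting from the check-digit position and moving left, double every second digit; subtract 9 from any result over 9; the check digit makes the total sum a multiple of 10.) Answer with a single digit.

2

Partial digits right→left: 4 8 2 6 9 7 6 3 8 4 3 7 3 4 9 0 9 8
Double every second digit counting from the check-digit position (so the 1st, 3rd, 5th, ... of the partial from the right).
  doubled (with −9 where >9): 8 4 9 3 7 6 6 9 9 → sum 61
  kept as-is: 8 6 7 3 4 7 4 0 8 → sum 47
Total = 61 + 47 = 108.
Check digit = (10 − (108 mod 10)) mod 10 = 2.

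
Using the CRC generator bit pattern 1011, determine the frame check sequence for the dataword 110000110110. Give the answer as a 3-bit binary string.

110

Append 3 zeros: 110000110110000. Divide by 1011 (XOR where the leading bit is 1):
  pos 0: 1100 XOR 1011 = 0111
  pos 1: 1110 XOR 1011 = 0101
  pos 2: 1010 XOR 1011 = 0001
  pos 5: 1110 XOR 1011 = 0101
  pos 6: 1011 XOR 1011 = 0000
  pos 10: 1000 XOR 1011 = 0011
Remainder (last 3 bits) = 110. This is the CRC / FCS.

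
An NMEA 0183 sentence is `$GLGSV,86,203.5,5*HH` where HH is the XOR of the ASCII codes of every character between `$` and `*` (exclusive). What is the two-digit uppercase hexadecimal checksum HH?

74

XOR the ASCII codes of the payload characters:
  'G' = 0x47 → acc = 0x47
  'L' = 0x4C → acc = 0x0B
  'G' = 0x47 → acc = 0x4C
  'S' = 0x53 → acc = 0x1F
  'V' = 0x56 → acc = 0x49
  ',' = 0x2C → acc = 0x65
  '8' = 0x38 → acc = 0x5D
  '6' = 0x36 → acc = 0x6B
  ',' = 0x2C → acc = 0x47
  '2' = 0x32 → acc = 0x75
  '0' = 0x30 → acc = 0x45
  '3' = 0x33 → acc = 0x76
  '.' = 0x2E → acc = 0x58
  '5' = 0x35 → acc = 0x6D
  ',' = 0x2C → acc = 0x41
  '5' = 0x35 → acc = 0x74
Checksum = 0x74.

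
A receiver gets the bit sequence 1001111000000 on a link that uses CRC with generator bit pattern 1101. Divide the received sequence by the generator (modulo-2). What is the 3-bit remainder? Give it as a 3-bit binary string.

010

Modulo-2 division of 1001111000000 by 1101:
  pos 0: 1001 XOR 1101 = 0100
  pos 1: 1001 XOR 1101 = 0100
  pos 2: 1001 XOR 1101 = 0100
  pos 3: 1001 XOR 1101 = 0100
  pos 4: 1000 XOR 1101 = 0101
  pos 5: 1010 XOR 1101 = 0111
  pos 6: 1110 XOR 1101 = 0011
  pos 8: 1100 XOR 1101 = 0001
Remainder = 010 (nonzero — an error is detected).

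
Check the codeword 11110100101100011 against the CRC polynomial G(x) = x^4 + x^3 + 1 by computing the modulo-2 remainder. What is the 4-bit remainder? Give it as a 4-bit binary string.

Modulo-2 division of 11110100101100011 by 11001:
  pos 0: 11110 XOR 11001 = 00111
  pos 2: 11110 XOR 11001 = 00111
  pos 4: 11101 XOR 11001 = 00100
  pos 6: 10001 XOR 11001 = 01000
  pos 7: 10001 XOR 11001 = 01000
  pos 8: 10000 XOR 11001 = 01001
  pos 9: 10010 XOR 11001 = 01011
  pos 10: 10110 XOR 11001 = 01111
  pos 11: 11111 XOR 11001 = 00110
Remainder = 1101 (nonzero — an error is detected).

1101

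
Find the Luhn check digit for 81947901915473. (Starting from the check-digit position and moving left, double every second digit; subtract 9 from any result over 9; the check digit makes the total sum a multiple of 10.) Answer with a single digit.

8

Partial digits right→left: 3 7 4 5 1 9 1 0 9 7 4 9 1 8
Double every second digit counting from the check-digit position (so the 1st, 3rd, 5th, ... of the partial from the right).
  doubled (with −9 where >9): 6 8 2 2 9 8 2 → sum 37
  kept as-is: 7 5 9 0 7 9 8 → sum 45
Total = 37 + 45 = 82.
Check digit = (10 − (82 mod 10)) mod 10 = 8.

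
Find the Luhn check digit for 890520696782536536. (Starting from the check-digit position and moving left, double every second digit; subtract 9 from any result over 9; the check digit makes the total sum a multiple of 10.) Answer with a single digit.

Partial digits right→left: 6 3 5 6 3 5 2 8 7 6 9 6 0 2 5 0 9 8
Double every second digit counting from the check-digit position (so the 1st, 3rd, 5th, ... of the partial from the right).
  doubled (with −9 where >9): 3 1 6 4 5 9 0 1 9 → sum 38
  kept as-is: 3 6 5 8 6 6 2 0 8 → sum 44
Total = 38 + 44 = 82.
Check digit = (10 − (82 mod 10)) mod 10 = 8.

8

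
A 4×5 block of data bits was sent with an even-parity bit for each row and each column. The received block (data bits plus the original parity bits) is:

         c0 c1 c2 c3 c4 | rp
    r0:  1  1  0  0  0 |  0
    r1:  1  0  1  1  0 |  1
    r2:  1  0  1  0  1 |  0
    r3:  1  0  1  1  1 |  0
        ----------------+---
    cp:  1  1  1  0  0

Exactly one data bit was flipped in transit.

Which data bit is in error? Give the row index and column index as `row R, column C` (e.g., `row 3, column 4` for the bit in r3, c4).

row 2, column 0

Recompute each row's even parity and compare to rp:
  r0: data parity 0, sent rp 0 → ok
  r1: data parity 1, sent rp 1 → ok
  r2: data parity 1, sent rp 0 → mismatch
  r3: data parity 0, sent rp 0 → ok
Recompute each column's even parity and compare to cp:
  c0: data parity 0, sent cp 1 → mismatch
  c1: data parity 1, sent cp 1 → ok
  c2: data parity 1, sent cp 1 → ok
  c3: data parity 0, sent cp 0 → ok
  c4: data parity 0, sent cp 0 → ok
Exactly one row (r2) and one column (c0) fail → the flipped bit is at their intersection.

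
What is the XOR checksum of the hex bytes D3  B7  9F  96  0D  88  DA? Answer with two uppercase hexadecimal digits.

32

XOR the bytes together:
  start with 0xD3
  0xD3 ⊕ 0xB7 = 0x64
  0x64 ⊕ 0x9F = 0xFB
  0xFB ⊕ 0x96 = 0x6D
  0x6D ⊕ 0x0D = 0x60
  0x60 ⊕ 0x88 = 0xE8
  0xE8 ⊕ 0xDA = 0x32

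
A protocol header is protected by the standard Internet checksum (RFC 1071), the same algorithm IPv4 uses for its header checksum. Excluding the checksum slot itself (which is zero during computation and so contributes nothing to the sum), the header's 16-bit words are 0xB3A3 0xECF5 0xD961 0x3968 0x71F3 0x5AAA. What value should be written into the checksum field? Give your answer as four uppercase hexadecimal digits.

7FFE

One's-complement addition (fold any carry out of bit 15 back into bit 0):
  0xB3A3 + 0xECF5 = 0x1A098 → wrap carry → 0xA099
  0xA099 + 0xD961 = 0x179FA → wrap carry → 0x79FB
  0x79FB + 0x3968 = 0x0B363
  0xB363 + 0x71F3 = 0x12556 → wrap carry → 0x2557
  0x2557 + 0x5AAA = 0x08001
One's-complement sum = 0x8001.
Checksum = ~0x8001 & 0xFFFF = 0x7FFE.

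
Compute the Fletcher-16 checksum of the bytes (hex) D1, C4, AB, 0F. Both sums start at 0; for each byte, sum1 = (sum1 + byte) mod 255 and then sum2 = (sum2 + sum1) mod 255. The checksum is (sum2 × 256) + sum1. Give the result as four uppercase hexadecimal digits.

FB51

Running sums (mod 255):
  after byte 0 (D1): sum1=209, sum2=209
  after byte 1 (C4): sum1=150, sum2=104
  after byte 2 (AB): sum1=66, sum2=170
  after byte 3 (0F): sum1=81, sum2=251
Checksum = sum2·256 + sum1 = 251·256 + 81 = 64337 = 0xFB51.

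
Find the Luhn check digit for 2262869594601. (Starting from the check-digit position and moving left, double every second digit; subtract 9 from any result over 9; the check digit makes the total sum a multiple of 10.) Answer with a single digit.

Partial digits right→left: 1 0 6 4 9 5 9 6 8 2 6 2 2
Double every second digit counting from the check-digit position (so the 1st, 3rd, 5th, ... of the partial from the right).
  doubled (with −9 where >9): 2 3 9 9 7 3 4 → sum 37
  kept as-is: 0 4 5 6 2 2 → sum 19
Total = 37 + 19 = 56.
Check digit = (10 − (56 mod 10)) mod 10 = 4.

4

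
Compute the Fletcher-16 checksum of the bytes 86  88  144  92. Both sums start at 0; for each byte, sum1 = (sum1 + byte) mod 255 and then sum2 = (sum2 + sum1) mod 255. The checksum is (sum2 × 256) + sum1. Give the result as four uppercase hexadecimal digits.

Running sums (mod 255):
  after byte 0 (86): sum1=86, sum2=86
  after byte 1 (88): sum1=174, sum2=5
  after byte 2 (144): sum1=63, sum2=68
  after byte 3 (92): sum1=155, sum2=223
Checksum = sum2·256 + sum1 = 223·256 + 155 = 57243 = 0xDF9B.

DF9B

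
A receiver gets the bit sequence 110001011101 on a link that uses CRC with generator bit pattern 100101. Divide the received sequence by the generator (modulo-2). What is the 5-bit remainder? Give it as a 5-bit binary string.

Modulo-2 division of 110001011101 by 100101:
  pos 0: 110001 XOR 100101 = 010100
  pos 1: 101000 XOR 100101 = 001101
  pos 3: 110111 XOR 100101 = 010010
  pos 4: 100101 XOR 100101 = 000000
Remainder = 00001 (nonzero — an error is detected).

00001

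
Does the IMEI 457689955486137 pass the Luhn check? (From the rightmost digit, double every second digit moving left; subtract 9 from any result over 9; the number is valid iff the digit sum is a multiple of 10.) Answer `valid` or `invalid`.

valid

From the right, keep odd positions and double even positions (subtract 9 from any doubled value over 9):
  doubled (positions 2,4,...): 6 3 8 1 9 3 1 → sum 31
  kept (positions 1,3,...): 7 1 8 5 9 8 7 4 → sum 49
Total = 80.
80 mod 10 = 0, so the number is valid.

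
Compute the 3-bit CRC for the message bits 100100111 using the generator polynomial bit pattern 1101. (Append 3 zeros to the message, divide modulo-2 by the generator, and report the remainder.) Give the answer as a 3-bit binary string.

Append 3 zeros: 100100111000. Divide by 1101 (XOR where the leading bit is 1):
  pos 0: 1001 XOR 1101 = 0100
  pos 1: 1000 XOR 1101 = 0101
  pos 2: 1010 XOR 1101 = 0111
  pos 3: 1111 XOR 1101 = 0010
  pos 5: 1011 XOR 1101 = 0110
  pos 6: 1100 XOR 1101 = 0001
Remainder (last 3 bits) = 100. This is the CRC / FCS.

100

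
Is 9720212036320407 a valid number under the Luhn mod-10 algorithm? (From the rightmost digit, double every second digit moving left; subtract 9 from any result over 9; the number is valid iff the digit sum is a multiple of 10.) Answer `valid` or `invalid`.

valid

From the right, keep odd positions and double even positions (subtract 9 from any doubled value over 9):
  doubled (positions 2,4,...): 0 0 6 6 4 4 4 9 → sum 33
  kept (positions 1,3,...): 7 4 2 6 0 1 0 7 → sum 27
Total = 60.
60 mod 10 = 0, so the number is valid.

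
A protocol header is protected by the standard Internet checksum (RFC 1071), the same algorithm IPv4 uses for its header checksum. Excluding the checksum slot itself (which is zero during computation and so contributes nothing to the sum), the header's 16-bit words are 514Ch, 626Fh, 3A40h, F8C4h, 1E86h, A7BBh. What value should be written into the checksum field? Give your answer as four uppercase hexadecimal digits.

52FD

One's-complement addition (fold any carry out of bit 15 back into bit 0):
  0x514C + 0x626F = 0x0B3BB
  0xB3BB + 0x3A40 = 0x0EDFB
  0xEDFB + 0xF8C4 = 0x1E6BF → wrap carry → 0xE6C0
  0xE6C0 + 0x1E86 = 0x10546 → wrap carry → 0x0547
  0x0547 + 0xA7BB = 0x0AD02
One's-complement sum = 0xAD02.
Checksum = ~0xAD02 & 0xFFFF = 0x52FD.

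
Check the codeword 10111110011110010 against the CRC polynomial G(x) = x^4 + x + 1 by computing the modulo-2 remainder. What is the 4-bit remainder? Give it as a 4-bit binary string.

0000

Modulo-2 division of 10111110011110010 by 10011:
  pos 0: 10111 XOR 10011 = 00100
  pos 2: 10011 XOR 10011 = 00000
  pos 9: 11110 XOR 10011 = 01101
  pos 10: 11010 XOR 10011 = 01001
  pos 11: 10011 XOR 10011 = 00000
Remainder = 0000 (zero — the frame passes the CRC check).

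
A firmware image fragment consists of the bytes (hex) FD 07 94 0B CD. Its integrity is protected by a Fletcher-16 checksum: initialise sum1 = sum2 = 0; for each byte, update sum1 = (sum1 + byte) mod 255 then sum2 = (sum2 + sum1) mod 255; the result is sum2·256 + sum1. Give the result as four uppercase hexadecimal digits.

Running sums (mod 255):
  after byte 0 (FD): sum1=253, sum2=253
  after byte 1 (07): sum1=5, sum2=3
  after byte 2 (94): sum1=153, sum2=156
  after byte 3 (0B): sum1=164, sum2=65
  after byte 4 (CD): sum1=114, sum2=179
Checksum = sum2·256 + sum1 = 179·256 + 114 = 45938 = 0xB372.

B372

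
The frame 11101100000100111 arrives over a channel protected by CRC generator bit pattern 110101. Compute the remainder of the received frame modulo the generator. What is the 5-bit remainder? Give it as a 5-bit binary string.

11001

Modulo-2 division of 11101100000100111 by 110101:
  pos 0: 111011 XOR 110101 = 001110
  pos 2: 111000 XOR 110101 = 001101
  pos 4: 110100 XOR 110101 = 000001
  pos 9: 101001 XOR 110101 = 011100
  pos 10: 111001 XOR 110101 = 001100
Remainder = 11001 (nonzero — an error is detected).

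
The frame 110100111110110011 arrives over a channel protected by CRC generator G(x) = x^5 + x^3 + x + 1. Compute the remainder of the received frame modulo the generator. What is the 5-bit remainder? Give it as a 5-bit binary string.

00000

Modulo-2 division of 110100111110110011 by 101011:
  pos 0: 110100 XOR 101011 = 011111
  pos 1: 111111 XOR 101011 = 010100
  pos 2: 101001 XOR 101011 = 000010
  pos 6: 101110 XOR 101011 = 000101
  pos 9: 101110 XOR 101011 = 000101
  pos 12: 101011 XOR 101011 = 000000
Remainder = 00000 (zero — the frame passes the CRC check).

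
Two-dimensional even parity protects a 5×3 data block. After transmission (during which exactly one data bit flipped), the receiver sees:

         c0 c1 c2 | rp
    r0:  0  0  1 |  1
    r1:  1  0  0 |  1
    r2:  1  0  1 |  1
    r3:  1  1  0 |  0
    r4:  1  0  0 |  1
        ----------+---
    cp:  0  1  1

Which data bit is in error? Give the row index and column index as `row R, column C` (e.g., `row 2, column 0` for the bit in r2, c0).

row 2, column 2

Recompute each row's even parity and compare to rp:
  r0: data parity 1, sent rp 1 → ok
  r1: data parity 1, sent rp 1 → ok
  r2: data parity 0, sent rp 1 → mismatch
  r3: data parity 0, sent rp 0 → ok
  r4: data parity 1, sent rp 1 → ok
Recompute each column's even parity and compare to cp:
  c0: data parity 0, sent cp 0 → ok
  c1: data parity 1, sent cp 1 → ok
  c2: data parity 0, sent cp 1 → mismatch
Exactly one row (r2) and one column (c2) fail → the flipped bit is at their intersection.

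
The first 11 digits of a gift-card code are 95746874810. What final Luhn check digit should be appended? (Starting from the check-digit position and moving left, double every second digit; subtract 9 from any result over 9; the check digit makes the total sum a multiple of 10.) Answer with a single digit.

Partial digits right→left: 0 1 8 4 7 8 6 4 7 5 9
Double every second digit counting from the check-digit position (so the 1st, 3rd, 5th, ... of the partial from the right).
  doubled (with −9 where >9): 0 7 5 3 5 9 → sum 29
  kept as-is: 1 4 8 4 5 → sum 22
Total = 29 + 22 = 51.
Check digit = (10 − (51 mod 10)) mod 10 = 9.

9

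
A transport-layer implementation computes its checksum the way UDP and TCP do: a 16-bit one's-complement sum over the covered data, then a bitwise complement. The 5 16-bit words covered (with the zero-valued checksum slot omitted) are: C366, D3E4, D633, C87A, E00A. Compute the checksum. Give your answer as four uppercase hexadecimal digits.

One's-complement addition (fold any carry out of bit 15 back into bit 0):
  0xC366 + 0xD3E4 = 0x1974A → wrap carry → 0x974B
  0x974B + 0xD633 = 0x16D7E → wrap carry → 0x6D7F
  0x6D7F + 0xC87A = 0x135F9 → wrap carry → 0x35FA
  0x35FA + 0xE00A = 0x11604 → wrap carry → 0x1605
One's-complement sum = 0x1605.
Checksum = ~0x1605 & 0xFFFF = 0xE9FA.

E9FA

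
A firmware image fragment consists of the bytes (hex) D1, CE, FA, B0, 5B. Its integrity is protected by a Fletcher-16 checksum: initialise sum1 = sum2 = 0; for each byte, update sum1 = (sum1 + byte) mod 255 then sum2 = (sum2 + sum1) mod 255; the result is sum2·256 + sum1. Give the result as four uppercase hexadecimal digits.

02A7

Running sums (mod 255):
  after byte 0 (D1): sum1=209, sum2=209
  after byte 1 (CE): sum1=160, sum2=114
  after byte 2 (FA): sum1=155, sum2=14
  after byte 3 (B0): sum1=76, sum2=90
  after byte 4 (5B): sum1=167, sum2=2
Checksum = sum2·256 + sum1 = 2·256 + 167 = 679 = 0x02A7.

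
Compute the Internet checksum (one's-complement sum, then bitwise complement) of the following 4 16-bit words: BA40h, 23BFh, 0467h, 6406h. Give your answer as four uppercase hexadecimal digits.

B992

One's-complement addition (fold any carry out of bit 15 back into bit 0):
  0xBA40 + 0x23BF = 0x0DDFF
  0xDDFF + 0x0467 = 0x0E266
  0xE266 + 0x6406 = 0x1466C → wrap carry → 0x466D
One's-complement sum = 0x466D.
Checksum = ~0x466D & 0xFFFF = 0xB992.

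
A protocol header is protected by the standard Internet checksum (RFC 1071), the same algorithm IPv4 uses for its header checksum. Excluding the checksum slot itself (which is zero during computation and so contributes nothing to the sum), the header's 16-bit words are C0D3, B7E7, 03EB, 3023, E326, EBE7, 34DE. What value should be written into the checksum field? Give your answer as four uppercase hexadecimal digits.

4F49

One's-complement addition (fold any carry out of bit 15 back into bit 0):
  0xC0D3 + 0xB7E7 = 0x178BA → wrap carry → 0x78BB
  0x78BB + 0x03EB = 0x07CA6
  0x7CA6 + 0x3023 = 0x0ACC9
  0xACC9 + 0xE326 = 0x18FEF → wrap carry → 0x8FF0
  0x8FF0 + 0xEBE7 = 0x17BD7 → wrap carry → 0x7BD8
  0x7BD8 + 0x34DE = 0x0B0B6
One's-complement sum = 0xB0B6.
Checksum = ~0xB0B6 & 0xFFFF = 0x4F49.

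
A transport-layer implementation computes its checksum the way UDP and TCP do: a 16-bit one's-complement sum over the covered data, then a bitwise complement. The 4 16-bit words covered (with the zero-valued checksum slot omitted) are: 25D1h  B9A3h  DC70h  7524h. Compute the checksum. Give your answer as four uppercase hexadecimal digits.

One's-complement addition (fold any carry out of bit 15 back into bit 0):
  0x25D1 + 0xB9A3 = 0x0DF74
  0xDF74 + 0xDC70 = 0x1BBE4 → wrap carry → 0xBBE5
  0xBBE5 + 0x7524 = 0x13109 → wrap carry → 0x310A
One's-complement sum = 0x310A.
Checksum = ~0x310A & 0xFFFF = 0xCEF5.

CEF5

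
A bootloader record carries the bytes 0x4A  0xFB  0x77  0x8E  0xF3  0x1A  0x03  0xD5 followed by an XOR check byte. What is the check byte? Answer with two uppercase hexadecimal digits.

77

XOR the bytes together:
  start with 0x4A
  0x4A ⊕ 0xFB = 0xB1
  0xB1 ⊕ 0x77 = 0xC6
  0xC6 ⊕ 0x8E = 0x48
  0x48 ⊕ 0xF3 = 0xBB
  0xBB ⊕ 0x1A = 0xA1
  0xA1 ⊕ 0x03 = 0xA2
  0xA2 ⊕ 0xD5 = 0x77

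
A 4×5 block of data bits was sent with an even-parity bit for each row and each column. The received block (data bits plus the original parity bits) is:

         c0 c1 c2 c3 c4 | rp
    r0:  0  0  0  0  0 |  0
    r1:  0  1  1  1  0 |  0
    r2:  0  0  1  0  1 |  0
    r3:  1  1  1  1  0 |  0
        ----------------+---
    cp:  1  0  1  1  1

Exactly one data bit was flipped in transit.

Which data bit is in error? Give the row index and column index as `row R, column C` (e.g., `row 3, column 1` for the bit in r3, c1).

Recompute each row's even parity and compare to rp:
  r0: data parity 0, sent rp 0 → ok
  r1: data parity 1, sent rp 0 → mismatch
  r2: data parity 0, sent rp 0 → ok
  r3: data parity 0, sent rp 0 → ok
Recompute each column's even parity and compare to cp:
  c0: data parity 1, sent cp 1 → ok
  c1: data parity 0, sent cp 0 → ok
  c2: data parity 1, sent cp 1 → ok
  c3: data parity 0, sent cp 1 → mismatch
  c4: data parity 1, sent cp 1 → ok
Exactly one row (r1) and one column (c3) fail → the flipped bit is at their intersection.

row 1, column 3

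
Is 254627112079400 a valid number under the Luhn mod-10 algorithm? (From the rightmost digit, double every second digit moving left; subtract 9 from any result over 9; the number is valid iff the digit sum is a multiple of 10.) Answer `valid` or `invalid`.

From the right, keep odd positions and double even positions (subtract 9 from any doubled value over 9):
  doubled (positions 2,4,...): 0 9 0 2 5 3 1 → sum 20
  kept (positions 1,3,...): 0 4 7 2 1 2 4 2 → sum 22
Total = 42.
42 mod 10 = 2, so the number is invalid.

invalid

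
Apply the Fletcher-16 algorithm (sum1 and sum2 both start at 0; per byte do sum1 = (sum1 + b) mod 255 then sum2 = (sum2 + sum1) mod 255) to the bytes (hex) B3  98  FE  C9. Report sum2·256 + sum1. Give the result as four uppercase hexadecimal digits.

Running sums (mod 255):
  after byte 0 (B3): sum1=179, sum2=179
  after byte 1 (98): sum1=76, sum2=0
  after byte 2 (FE): sum1=75, sum2=75
  after byte 3 (C9): sum1=21, sum2=96
Checksum = sum2·256 + sum1 = 96·256 + 21 = 24597 = 0x6015.

6015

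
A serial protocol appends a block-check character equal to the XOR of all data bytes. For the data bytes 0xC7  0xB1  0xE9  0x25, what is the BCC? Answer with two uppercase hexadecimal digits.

BA

XOR the bytes together:
  start with 0xC7
  0xC7 ⊕ 0xB1 = 0x76
  0x76 ⊕ 0xE9 = 0x9F
  0x9F ⊕ 0x25 = 0xBA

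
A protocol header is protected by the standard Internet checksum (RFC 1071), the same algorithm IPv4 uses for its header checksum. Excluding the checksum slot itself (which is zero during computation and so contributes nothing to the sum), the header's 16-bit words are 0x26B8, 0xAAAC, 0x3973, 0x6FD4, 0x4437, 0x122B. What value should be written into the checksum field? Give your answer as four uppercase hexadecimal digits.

One's-complement addition (fold any carry out of bit 15 back into bit 0):
  0x26B8 + 0xAAAC = 0x0D164
  0xD164 + 0x3973 = 0x10AD7 → wrap carry → 0x0AD8
  0x0AD8 + 0x6FD4 = 0x07AAC
  0x7AAC + 0x4437 = 0x0BEE3
  0xBEE3 + 0x122B = 0x0D10E
One's-complement sum = 0xD10E.
Checksum = ~0xD10E & 0xFFFF = 0x2EF1.

2EF1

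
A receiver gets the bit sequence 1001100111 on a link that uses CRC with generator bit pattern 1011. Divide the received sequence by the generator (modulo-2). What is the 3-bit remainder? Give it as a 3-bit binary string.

Modulo-2 division of 1001100111 by 1011:
  pos 0: 1001 XOR 1011 = 0010
  pos 2: 1010 XOR 1011 = 0001
  pos 5: 1011 XOR 1011 = 0000
Remainder = 001 (nonzero — an error is detected).

001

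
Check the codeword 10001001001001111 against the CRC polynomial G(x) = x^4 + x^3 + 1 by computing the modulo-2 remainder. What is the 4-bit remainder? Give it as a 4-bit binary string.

Modulo-2 division of 10001001001001111 by 11001:
  pos 0: 10001 XOR 11001 = 01000
  pos 1: 10000 XOR 11001 = 01001
  pos 2: 10010 XOR 11001 = 01011
  pos 3: 10111 XOR 11001 = 01110
  pos 4: 11100 XOR 11001 = 00101
  pos 6: 10101 XOR 11001 = 01100
  pos 7: 11000 XOR 11001 = 00001
  pos 11: 10111 XOR 11001 = 01110
  pos 12: 11101 XOR 11001 = 00100
Remainder = 0100 (nonzero — an error is detected).

0100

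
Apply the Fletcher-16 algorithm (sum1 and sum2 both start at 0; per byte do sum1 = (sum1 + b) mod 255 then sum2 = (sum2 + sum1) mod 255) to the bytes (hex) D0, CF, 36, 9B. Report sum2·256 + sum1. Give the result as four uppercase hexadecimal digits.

Running sums (mod 255):
  after byte 0 (D0): sum1=208, sum2=208
  after byte 1 (CF): sum1=160, sum2=113
  after byte 2 (36): sum1=214, sum2=72
  after byte 3 (9B): sum1=114, sum2=186
Checksum = sum2·256 + sum1 = 186·256 + 114 = 47730 = 0xBA72.

BA72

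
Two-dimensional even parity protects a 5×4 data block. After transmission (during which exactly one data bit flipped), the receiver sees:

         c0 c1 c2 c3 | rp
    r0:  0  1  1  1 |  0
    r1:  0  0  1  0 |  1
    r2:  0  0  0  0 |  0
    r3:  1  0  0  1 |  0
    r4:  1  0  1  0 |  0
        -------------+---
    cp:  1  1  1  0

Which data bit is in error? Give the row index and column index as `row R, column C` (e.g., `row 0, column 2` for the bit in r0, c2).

Recompute each row's even parity and compare to rp:
  r0: data parity 1, sent rp 0 → mismatch
  r1: data parity 1, sent rp 1 → ok
  r2: data parity 0, sent rp 0 → ok
  r3: data parity 0, sent rp 0 → ok
  r4: data parity 0, sent rp 0 → ok
Recompute each column's even parity and compare to cp:
  c0: data parity 0, sent cp 1 → mismatch
  c1: data parity 1, sent cp 1 → ok
  c2: data parity 1, sent cp 1 → ok
  c3: data parity 0, sent cp 0 → ok
Exactly one row (r0) and one column (c0) fail → the flipped bit is at their intersection.

row 0, column 0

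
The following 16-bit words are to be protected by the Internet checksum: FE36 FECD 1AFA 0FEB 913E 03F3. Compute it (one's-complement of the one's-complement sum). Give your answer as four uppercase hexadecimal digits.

42E4

One's-complement addition (fold any carry out of bit 15 back into bit 0):
  0xFE36 + 0xFECD = 0x1FD03 → wrap carry → 0xFD04
  0xFD04 + 0x1AFA = 0x117FE → wrap carry → 0x17FF
  0x17FF + 0x0FEB = 0x027EA
  0x27EA + 0x913E = 0x0B928
  0xB928 + 0x03F3 = 0x0BD1B
One's-complement sum = 0xBD1B.
Checksum = ~0xBD1B & 0xFFFF = 0x42E4.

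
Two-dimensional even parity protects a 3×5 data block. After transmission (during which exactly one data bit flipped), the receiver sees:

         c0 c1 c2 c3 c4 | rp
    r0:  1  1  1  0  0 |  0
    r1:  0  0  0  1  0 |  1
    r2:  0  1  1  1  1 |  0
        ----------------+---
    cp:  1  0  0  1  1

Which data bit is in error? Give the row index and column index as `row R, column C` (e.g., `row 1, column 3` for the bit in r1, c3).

row 0, column 3

Recompute each row's even parity and compare to rp:
  r0: data parity 1, sent rp 0 → mismatch
  r1: data parity 1, sent rp 1 → ok
  r2: data parity 0, sent rp 0 → ok
Recompute each column's even parity and compare to cp:
  c0: data parity 1, sent cp 1 → ok
  c1: data parity 0, sent cp 0 → ok
  c2: data parity 0, sent cp 0 → ok
  c3: data parity 0, sent cp 1 → mismatch
  c4: data parity 1, sent cp 1 → ok
Exactly one row (r0) and one column (c3) fail → the flipped bit is at their intersection.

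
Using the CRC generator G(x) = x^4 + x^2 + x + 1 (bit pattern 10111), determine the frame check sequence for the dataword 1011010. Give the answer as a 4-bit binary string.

Append 4 zeros: 10110100000. Divide by 10111 (XOR where the leading bit is 1):
  pos 0: 10110 XOR 10111 = 00001
  pos 4: 11000 XOR 10111 = 01111
  pos 5: 11110 XOR 10111 = 01001
  pos 6: 10010 XOR 10111 = 00101
Remainder (last 4 bits) = 0101. This is the CRC / FCS.

0101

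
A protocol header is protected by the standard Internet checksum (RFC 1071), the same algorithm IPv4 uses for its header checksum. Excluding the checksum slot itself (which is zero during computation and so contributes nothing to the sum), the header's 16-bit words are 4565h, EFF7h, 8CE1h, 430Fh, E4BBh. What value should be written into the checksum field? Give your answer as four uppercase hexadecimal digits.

15F6

One's-complement addition (fold any carry out of bit 15 back into bit 0):
  0x4565 + 0xEFF7 = 0x1355C → wrap carry → 0x355D
  0x355D + 0x8CE1 = 0x0C23E
  0xC23E + 0x430F = 0x1054D → wrap carry → 0x054E
  0x054E + 0xE4BB = 0x0EA09
One's-complement sum = 0xEA09.
Checksum = ~0xEA09 & 0xFFFF = 0x15F6.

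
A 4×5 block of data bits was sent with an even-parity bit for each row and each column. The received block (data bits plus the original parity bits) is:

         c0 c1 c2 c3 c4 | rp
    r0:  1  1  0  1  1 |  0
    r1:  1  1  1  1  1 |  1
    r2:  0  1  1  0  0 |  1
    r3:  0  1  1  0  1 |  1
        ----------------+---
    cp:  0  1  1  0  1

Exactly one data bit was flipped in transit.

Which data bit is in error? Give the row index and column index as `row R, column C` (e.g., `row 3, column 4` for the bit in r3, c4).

Recompute each row's even parity and compare to rp:
  r0: data parity 0, sent rp 0 → ok
  r1: data parity 1, sent rp 1 → ok
  r2: data parity 0, sent rp 1 → mismatch
  r3: data parity 1, sent rp 1 → ok
Recompute each column's even parity and compare to cp:
  c0: data parity 0, sent cp 0 → ok
  c1: data parity 0, sent cp 1 → mismatch
  c2: data parity 1, sent cp 1 → ok
  c3: data parity 0, sent cp 0 → ok
  c4: data parity 1, sent cp 1 → ok
Exactly one row (r2) and one column (c1) fail → the flipped bit is at their intersection.

row 2, column 1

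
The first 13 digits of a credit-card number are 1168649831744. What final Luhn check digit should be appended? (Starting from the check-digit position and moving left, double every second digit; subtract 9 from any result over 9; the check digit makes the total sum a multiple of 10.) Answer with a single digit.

8

Partial digits right→left: 4 4 7 1 3 8 9 4 6 8 6 1 1
Double every second digit counting from the check-digit position (so the 1st, 3rd, 5th, ... of the partial from the right).
  doubled (with −9 where >9): 8 5 6 9 3 3 2 → sum 36
  kept as-is: 4 1 8 4 8 1 → sum 26
Total = 36 + 26 = 62.
Check digit = (10 − (62 mod 10)) mod 10 = 8.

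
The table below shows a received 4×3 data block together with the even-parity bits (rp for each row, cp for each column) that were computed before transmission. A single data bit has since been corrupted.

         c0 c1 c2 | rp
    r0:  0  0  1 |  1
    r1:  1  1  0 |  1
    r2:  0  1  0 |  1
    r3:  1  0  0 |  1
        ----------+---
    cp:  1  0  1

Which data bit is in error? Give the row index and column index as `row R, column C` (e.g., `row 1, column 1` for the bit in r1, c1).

row 1, column 0

Recompute each row's even parity and compare to rp:
  r0: data parity 1, sent rp 1 → ok
  r1: data parity 0, sent rp 1 → mismatch
  r2: data parity 1, sent rp 1 → ok
  r3: data parity 1, sent rp 1 → ok
Recompute each column's even parity and compare to cp:
  c0: data parity 0, sent cp 1 → mismatch
  c1: data parity 0, sent cp 0 → ok
  c2: data parity 1, sent cp 1 → ok
Exactly one row (r1) and one column (c0) fail → the flipped bit is at their intersection.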